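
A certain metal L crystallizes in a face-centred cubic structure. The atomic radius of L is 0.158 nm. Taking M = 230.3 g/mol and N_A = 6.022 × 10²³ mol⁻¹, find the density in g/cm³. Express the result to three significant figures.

17.1 g/cm³

In an FCC lattice, atoms touch along the face diagonal, so √2·a = 4r, giving a = 0.4469 nm = 4.469 × 10^-8 cm.
With Z = 4, ρ = Z·M/(N_A·a³) = 4 × 230.3 / (6.022 × 10²³ × 8.925 × 10^-23) = 17.14 g/cm³.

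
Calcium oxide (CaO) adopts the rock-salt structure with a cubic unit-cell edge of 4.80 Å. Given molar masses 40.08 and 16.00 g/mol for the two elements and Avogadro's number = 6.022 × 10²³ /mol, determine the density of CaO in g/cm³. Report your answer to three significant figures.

3.37 g/cm³

The rock-salt structure contains Z = 4 formula units per cell; M(CaO) = 40.08 + 16.00 = 56.08 g/mol.
a³ = (4.800 × 10^-8 cm)³ = 1.106 × 10^-22 cm³.
ρ = 4 × 56.08 / (6.022 × 10²³ × 1.106 × 10^-22) = 3.368 g/cm³.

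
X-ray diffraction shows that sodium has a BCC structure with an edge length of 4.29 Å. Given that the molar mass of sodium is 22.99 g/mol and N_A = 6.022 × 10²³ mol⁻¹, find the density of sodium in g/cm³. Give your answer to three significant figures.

A BCC unit cell contains Z = 2 atoms.
Cell volume: a³ = (4.29 Å)³ = (4.290 × 10^-8 cm)³ = 7.895 × 10^-23 cm³.
ρ = Z·M/(N_A·a³) = 2 × 22.99 / (6.022 × 10²³ × 7.895 × 10^-23) = 0.9671 g/cm³.

0.967 g/cm³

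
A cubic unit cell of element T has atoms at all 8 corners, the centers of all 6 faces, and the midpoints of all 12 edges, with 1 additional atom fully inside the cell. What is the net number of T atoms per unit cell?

Corner atoms are shared by 8 cells (1/8 each), face atoms by 2 (1/2 each), edge atoms by 4 (1/4 each), interior atoms are unshared.
Net atoms = 8 × 1/8 + 6 × 1/2 + 12 × 1/4 + 1 = 1 + 3 + 3 + 1 = 8.

8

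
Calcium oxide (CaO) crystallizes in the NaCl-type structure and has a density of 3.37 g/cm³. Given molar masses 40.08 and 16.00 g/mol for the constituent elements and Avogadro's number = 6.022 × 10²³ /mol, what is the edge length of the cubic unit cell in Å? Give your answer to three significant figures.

4.80 Å

M(CaO) = 56.08 g/mol; Z = 4 formula units per cell.
a³ = Z·M/(N_A·ρ) = 4 × 56.08 / (6.022 × 10²³ × 3.37) = 1.105 × 10^-22 cm³, so a = 4.799 × 10^-8 cm = 4.80 Å.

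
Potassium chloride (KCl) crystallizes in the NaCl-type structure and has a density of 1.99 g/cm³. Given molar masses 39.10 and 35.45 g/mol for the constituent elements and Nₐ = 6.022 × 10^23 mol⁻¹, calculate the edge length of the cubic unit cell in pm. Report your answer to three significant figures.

629 pm

M(KCl) = 74.55 g/mol; Z = 4 formula units per cell.
a³ = Z·M/(N_A·ρ) = 4 × 74.55 / (6.022 × 10²³ × 1.99) = 2.488 × 10^-22 cm³, so a = 6.290 × 10^-8 cm = 629 pm.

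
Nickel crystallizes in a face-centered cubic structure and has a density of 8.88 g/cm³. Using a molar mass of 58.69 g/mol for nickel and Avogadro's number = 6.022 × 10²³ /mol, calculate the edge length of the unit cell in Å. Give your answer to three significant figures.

With Z = 4 atoms per FCC cell, a³ = Z·M/(N_A·ρ) = 4 × 58.69 / (6.022 × 10²³ × 8.880 g/cm³) = 4.390 × 10^-23 cm³.
a = (4.390 × 10^-23)^(1/3) = 3.528 × 10^-8 cm = 3.53 Å.

3.53 Å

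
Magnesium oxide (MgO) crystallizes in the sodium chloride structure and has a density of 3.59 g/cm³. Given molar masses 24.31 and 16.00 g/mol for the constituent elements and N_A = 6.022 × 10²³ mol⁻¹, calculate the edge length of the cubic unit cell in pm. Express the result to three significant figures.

M(MgO) = 40.31 g/mol; Z = 4 formula units per cell.
a³ = Z·M/(N_A·ρ) = 4 × 40.31 / (6.022 × 10²³ × 3.59) = 7.458 × 10^-23 cm³, so a = 4.209 × 10^-8 cm = 421 pm.

421 pm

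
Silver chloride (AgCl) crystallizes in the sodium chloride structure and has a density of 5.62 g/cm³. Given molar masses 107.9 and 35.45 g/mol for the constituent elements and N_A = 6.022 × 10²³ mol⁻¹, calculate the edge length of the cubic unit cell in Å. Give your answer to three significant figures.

5.53 Å

M(AgCl) = 143.35 g/mol; Z = 4 formula units per cell.
a³ = Z·M/(N_A·ρ) = 4 × 143.35 / (6.022 × 10²³ × 5.62) = 1.694 × 10^-22 cm³, so a = 5.533 × 10^-8 cm = 5.53 Å.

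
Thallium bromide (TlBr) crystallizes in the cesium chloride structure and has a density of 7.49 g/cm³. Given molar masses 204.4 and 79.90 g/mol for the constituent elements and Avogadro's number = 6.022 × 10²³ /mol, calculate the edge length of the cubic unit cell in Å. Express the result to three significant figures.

M(TlBr) = 284.3 g/mol; Z = 1 formula unit per cell.
a³ = Z·M/(N_A·ρ) = 1 × 284.3 / (6.022 × 10²³ × 7.49) = 6.303 × 10^-23 cm³, so a = 3.980 × 10^-8 cm = 3.98 Å.

3.98 Å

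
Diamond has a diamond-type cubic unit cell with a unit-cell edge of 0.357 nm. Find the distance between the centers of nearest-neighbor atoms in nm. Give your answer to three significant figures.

In a diamond cubic structure, nearest neighbors lie along the body diagonal with √3·a = 8r; the nearest-neighbor distance equals 2r = 0.4330·a.
d = 0.4330 × 0.357 = 0.155 nm.

0.155 nm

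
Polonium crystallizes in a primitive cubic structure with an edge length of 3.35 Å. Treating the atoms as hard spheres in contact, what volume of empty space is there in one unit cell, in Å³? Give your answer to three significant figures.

17.9 Å³

In a simple cubic lattice atoms touch along the cell edge, so a = 2r, so r = 0.5000a = 1.675 Å.
V_cell = a³ = 37.60 Å³; V_atoms = 1 × (4/3)πr³ = 19.68 Å³.
Empty space = 37.60 − 19.68 = 17.9 Å³.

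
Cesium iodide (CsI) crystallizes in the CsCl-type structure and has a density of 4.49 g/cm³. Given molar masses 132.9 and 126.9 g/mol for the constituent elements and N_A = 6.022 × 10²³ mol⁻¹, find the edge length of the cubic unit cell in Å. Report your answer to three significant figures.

4.58 Å

M(CsI) = 259.8 g/mol; Z = 1 formula unit per cell.
a³ = Z·M/(N_A·ρ) = 1 × 259.8 / (6.022 × 10²³ × 4.49) = 9.608 × 10^-23 cm³, so a = 4.580 × 10^-8 cm = 4.58 Å.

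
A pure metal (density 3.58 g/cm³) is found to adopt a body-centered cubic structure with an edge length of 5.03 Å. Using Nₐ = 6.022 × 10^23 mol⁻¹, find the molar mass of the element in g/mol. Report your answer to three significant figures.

A BCC cell has Z = 2 atoms; a = 5.030 × 10^-8 cm.
M = ρ·N_A·a³/Z = 3.58 × 6.022 × 10²³ × 1.273 × 10^-22 / 2 = 137 g/mol.

137 g/mol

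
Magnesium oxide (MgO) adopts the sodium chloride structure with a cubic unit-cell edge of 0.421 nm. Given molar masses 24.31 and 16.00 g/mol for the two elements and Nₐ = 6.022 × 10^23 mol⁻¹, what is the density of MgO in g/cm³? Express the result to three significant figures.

3.59 g/cm³

The sodium chloride structure contains Z = 4 formula units per cell; M(MgO) = 24.31 + 16.00 = 40.31 g/mol.
a³ = (4.210 × 10^-8 cm)³ = 7.462 × 10^-23 cm³.
ρ = 4 × 40.31 / (6.022 × 10²³ × 7.462 × 10^-23) = 3.588 g/cm³.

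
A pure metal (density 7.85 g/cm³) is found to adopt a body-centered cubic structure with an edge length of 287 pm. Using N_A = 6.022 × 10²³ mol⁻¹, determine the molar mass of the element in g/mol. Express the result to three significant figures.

A BCC cell has Z = 2 atoms; a = 2.870 × 10^-8 cm.
M = ρ·N_A·a³/Z = 7.85 × 6.022 × 10²³ × 2.364 × 10^-23 / 2 = 55.9 g/mol.

55.9 g/mol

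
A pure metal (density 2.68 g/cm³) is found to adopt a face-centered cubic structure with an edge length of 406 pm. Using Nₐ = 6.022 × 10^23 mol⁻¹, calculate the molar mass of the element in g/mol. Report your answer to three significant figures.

An FCC cell has Z = 4 atoms; a = 4.060 × 10^-8 cm.
M = ρ·N_A·a³/Z = 2.68 × 6.022 × 10²³ × 6.692 × 10^-23 / 4 = 27.0 g/mol.

27.0 g/mol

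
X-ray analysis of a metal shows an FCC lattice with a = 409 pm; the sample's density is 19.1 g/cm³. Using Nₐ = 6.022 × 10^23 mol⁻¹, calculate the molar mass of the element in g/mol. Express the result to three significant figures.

An FCC cell has Z = 4 atoms; a = 4.090 × 10^-8 cm.
M = ρ·N_A·a³/Z = 19.1 × 6.022 × 10²³ × 6.842 × 10^-23 / 4 = 197 g/mol.

197 g/mol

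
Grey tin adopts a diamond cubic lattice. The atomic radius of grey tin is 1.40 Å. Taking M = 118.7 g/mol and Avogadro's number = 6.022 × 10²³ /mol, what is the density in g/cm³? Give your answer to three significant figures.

In a diamond cubic lattice, nearest neighbors lie along the body diagonal with √3·a = 8r, giving a = 6.466 Å = 6.466 × 10^-8 cm.
With Z = 8, ρ = Z·M/(N_A·a³) = 8 × 118.7 / (6.022 × 10²³ × 2.704 × 10^-22) = 5.832 g/cm³.

5.83 g/cm³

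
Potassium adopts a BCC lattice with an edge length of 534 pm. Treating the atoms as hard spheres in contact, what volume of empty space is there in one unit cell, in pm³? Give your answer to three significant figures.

4.87 × 10^7 pm³

In a BCC lattice atoms touch along the body diagonal, so √3·a = 4r, so r = 0.4330a = 231.2 pm.
V_cell = a³ = 1.523 × 10^8 pm³; V_atoms = 2 × (4/3)πr³ = 1.036 × 10^8 pm³.
Empty space = 1.523 × 10^8 − 1.036 × 10^8 = 4.87 × 10^7 pm³.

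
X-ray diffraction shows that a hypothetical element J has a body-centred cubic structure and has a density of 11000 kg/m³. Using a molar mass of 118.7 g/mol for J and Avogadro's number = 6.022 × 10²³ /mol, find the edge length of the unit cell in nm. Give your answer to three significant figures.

With Z = 2 atoms per BCC cell, a³ = Z·M/(N_A·ρ) = 2 × 118.7 / (6.022 × 10²³ × 11.00 g/cm³) = 3.584 × 10^-23 cm³.
a = (3.584 × 10^-23)^(1/3) = 3.297 × 10^-8 cm = 0.330 nm.

0.330 nm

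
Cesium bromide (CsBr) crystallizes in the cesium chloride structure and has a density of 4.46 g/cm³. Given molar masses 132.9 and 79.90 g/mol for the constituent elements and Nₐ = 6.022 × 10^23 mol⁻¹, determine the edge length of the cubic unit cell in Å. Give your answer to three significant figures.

4.30 Å

M(CsBr) = 212.8 g/mol; Z = 1 formula unit per cell.
a³ = Z·M/(N_A·ρ) = 1 × 212.8 / (6.022 × 10²³ × 4.46) = 7.923 × 10^-23 cm³, so a = 4.295 × 10^-8 cm = 4.30 Å.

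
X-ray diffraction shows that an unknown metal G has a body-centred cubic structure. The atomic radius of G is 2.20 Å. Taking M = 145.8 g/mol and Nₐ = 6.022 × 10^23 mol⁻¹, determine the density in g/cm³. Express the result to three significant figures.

In a BCC lattice, atoms touch along the body diagonal, so √3·a = 4r, giving a = 5.081 Å = 5.081 × 10^-8 cm.
With Z = 2, ρ = Z·M/(N_A·a³) = 2 × 145.8 / (6.022 × 10²³ × 1.311 × 10^-22) = 3.692 g/cm³.

3.69 g/cm³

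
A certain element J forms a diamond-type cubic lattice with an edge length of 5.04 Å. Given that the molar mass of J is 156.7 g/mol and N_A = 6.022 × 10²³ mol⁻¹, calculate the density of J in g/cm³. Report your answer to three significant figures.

16.3 g/cm³

A diamond cubic unit cell contains Z = 8 atoms.
Cell volume: a³ = (5.04 Å)³ = (5.040 × 10^-8 cm)³ = 1.280 × 10^-22 cm³.
ρ = Z·M/(N_A·a³) = 8 × 156.7 / (6.022 × 10²³ × 1.280 × 10^-22) = 16.26 g/cm³.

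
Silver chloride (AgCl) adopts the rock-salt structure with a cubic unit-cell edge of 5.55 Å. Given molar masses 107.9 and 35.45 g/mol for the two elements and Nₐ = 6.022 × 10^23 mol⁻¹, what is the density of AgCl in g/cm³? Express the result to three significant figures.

5.57 g/cm³

The rock-salt structure contains Z = 4 formula units per cell; M(AgCl) = 107.9 + 35.45 = 143.35 g/mol.
a³ = (5.550 × 10^-8 cm)³ = 1.710 × 10^-22 cm³.
ρ = 4 × 143.35 / (6.022 × 10²³ × 1.710 × 10^-22) = 5.570 g/cm³.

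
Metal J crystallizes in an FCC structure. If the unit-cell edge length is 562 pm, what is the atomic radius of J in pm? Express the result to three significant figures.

199 pm

In an FCC lattice, atoms touch along the face diagonal, so √2·a = 4r.
r = √2·a/4 = 1.4142 × 562 / 4 = 199 pm.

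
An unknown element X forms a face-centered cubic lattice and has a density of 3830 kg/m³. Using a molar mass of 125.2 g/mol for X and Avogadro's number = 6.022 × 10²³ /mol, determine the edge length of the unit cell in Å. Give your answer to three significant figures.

6.01 Å

With Z = 4 atoms per FCC cell, a³ = Z·M/(N_A·ρ) = 4 × 125.2 / (6.022 × 10²³ × 3.830 g/cm³) = 2.171 × 10^-22 cm³.
a = (2.171 × 10^-22)^(1/3) = 6.010 × 10^-8 cm = 6.01 Å.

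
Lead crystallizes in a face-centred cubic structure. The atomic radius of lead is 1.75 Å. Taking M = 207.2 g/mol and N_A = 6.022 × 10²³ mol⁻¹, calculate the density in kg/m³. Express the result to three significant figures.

11300 kg/m³

In an FCC lattice, atoms touch along the face diagonal, so √2·a = 4r, giving a = 4.950 Å = 4.950 × 10^-8 cm.
With Z = 4, ρ = Z·M/(N_A·a³) = 4 × 207.2 / (6.022 × 10²³ × 1.213 × 10^-22) = 11.35 g/cm³ = 11300 kg/m³.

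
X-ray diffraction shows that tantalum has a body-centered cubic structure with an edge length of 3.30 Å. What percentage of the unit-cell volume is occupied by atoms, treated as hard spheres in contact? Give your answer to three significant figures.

In a BCC lattice atoms touch along the body diagonal, so √3·a = 4r, so r = 0.4330a = 1.429 Å.
Packing fraction = Z·(4/3)πr³ / a³ = 2 × (4/3)π × (1.429)³ / (3.30)³ = 0.6802 = 68.0%.

68.0%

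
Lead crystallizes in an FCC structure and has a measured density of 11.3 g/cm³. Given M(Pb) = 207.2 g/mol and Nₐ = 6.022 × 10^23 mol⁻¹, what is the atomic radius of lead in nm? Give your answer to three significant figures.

For an FCC cell (Z = 4), a³ = Z·M/(N_A·ρ) = 4 × 207.2 / (6.022 × 10²³ × 11.30) = 1.218 × 10^-22 cm³, so a = 4.957 × 10^-8 cm = 0.4957 nm.
Atoms touch along the face diagonal, so √2·a = 4r, so r = 0.3536 × a = 0.175 nm.

0.175 nm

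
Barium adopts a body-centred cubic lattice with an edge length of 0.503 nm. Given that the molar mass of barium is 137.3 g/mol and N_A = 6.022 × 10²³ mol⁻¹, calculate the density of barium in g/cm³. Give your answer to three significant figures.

3.58 g/cm³

A BCC unit cell contains Z = 2 atoms.
Cell volume: a³ = (0.503 nm)³ = (5.030 × 10^-8 cm)³ = 1.273 × 10^-22 cm³.
ρ = Z·M/(N_A·a³) = 2 × 137.3 / (6.022 × 10²³ × 1.273 × 10^-22) = 3.583 g/cm³.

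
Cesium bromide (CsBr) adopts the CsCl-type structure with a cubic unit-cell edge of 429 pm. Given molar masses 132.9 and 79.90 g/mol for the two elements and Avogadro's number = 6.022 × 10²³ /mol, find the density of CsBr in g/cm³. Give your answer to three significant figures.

4.48 g/cm³

The CsCl-type structure contains Z = 1 formula unit per cell; M(CsBr) = 132.9 + 79.90 = 212.8 g/mol.
a³ = (4.290 × 10^-8 cm)³ = 7.895 × 10^-23 cm³.
ρ = 1 × 212.8 / (6.022 × 10²³ × 7.895 × 10^-23) = 4.476 g/cm³.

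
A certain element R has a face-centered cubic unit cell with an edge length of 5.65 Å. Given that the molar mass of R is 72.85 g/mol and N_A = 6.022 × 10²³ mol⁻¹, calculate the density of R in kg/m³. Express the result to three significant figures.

An FCC unit cell contains Z = 4 atoms.
Cell volume: a³ = (5.65 Å)³ = (5.650 × 10^-8 cm)³ = 1.804 × 10^-22 cm³.
ρ = Z·M/(N_A·a³) = 4 × 72.85 / (6.022 × 10²³ × 1.804 × 10^-22) = 2.683 g/cm³ = 2680 kg/m³.

2680 kg/m³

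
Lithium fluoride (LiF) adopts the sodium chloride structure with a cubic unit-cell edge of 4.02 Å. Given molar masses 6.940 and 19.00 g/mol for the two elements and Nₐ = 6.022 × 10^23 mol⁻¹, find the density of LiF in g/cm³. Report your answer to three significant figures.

2.65 g/cm³

The sodium chloride structure contains Z = 4 formula units per cell; M(LiF) = 6.940 + 19.00 = 25.94 g/mol.
a³ = (4.020 × 10^-8 cm)³ = 6.496 × 10^-23 cm³.
ρ = 4 × 25.94 / (6.022 × 10²³ × 6.496 × 10^-23) = 2.652 g/cm³.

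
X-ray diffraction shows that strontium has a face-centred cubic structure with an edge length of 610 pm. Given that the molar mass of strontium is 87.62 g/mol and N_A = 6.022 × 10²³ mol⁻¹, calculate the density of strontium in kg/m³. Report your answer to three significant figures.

2560 kg/m³

An FCC unit cell contains Z = 4 atoms.
Cell volume: a³ = (610 pm)³ = (6.100 × 10^-8 cm)³ = 2.270 × 10^-22 cm³.
ρ = Z·M/(N_A·a³) = 4 × 87.62 / (6.022 × 10²³ × 2.270 × 10^-22) = 2.564 g/cm³ = 2560 kg/m³.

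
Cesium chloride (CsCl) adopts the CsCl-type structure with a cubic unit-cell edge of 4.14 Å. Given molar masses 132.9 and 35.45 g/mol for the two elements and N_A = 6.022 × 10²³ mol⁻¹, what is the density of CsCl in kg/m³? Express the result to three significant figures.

3940 kg/m³

The CsCl-type structure contains Z = 1 formula unit per cell; M(CsCl) = 132.9 + 35.45 = 168.35 g/mol.
a³ = (4.140 × 10^-8 cm)³ = 7.096 × 10^-23 cm³.
ρ = 1 × 168.35 / (6.022 × 10²³ × 7.096 × 10^-23) = 3.940 g/cm³ = 3940 kg/m³.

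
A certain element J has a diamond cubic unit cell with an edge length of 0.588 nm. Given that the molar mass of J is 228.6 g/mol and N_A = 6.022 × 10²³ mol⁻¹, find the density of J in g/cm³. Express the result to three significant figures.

A diamond cubic unit cell contains Z = 8 atoms.
Cell volume: a³ = (0.588 nm)³ = (5.880 × 10^-8 cm)³ = 2.033 × 10^-22 cm³.
ρ = Z·M/(N_A·a³) = 8 × 228.6 / (6.022 × 10²³ × 2.033 × 10^-22) = 14.94 g/cm³.

14.9 g/cm³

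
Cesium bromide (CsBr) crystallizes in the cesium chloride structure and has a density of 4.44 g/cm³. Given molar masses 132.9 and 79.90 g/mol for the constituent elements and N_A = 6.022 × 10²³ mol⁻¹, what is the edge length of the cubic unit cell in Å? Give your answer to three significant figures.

M(CsBr) = 212.8 g/mol; Z = 1 formula unit per cell.
a³ = Z·M/(N_A·ρ) = 1 × 212.8 / (6.022 × 10²³ × 4.44) = 7.959 × 10^-23 cm³, so a = 4.301 × 10^-8 cm = 4.30 Å.

4.30 Å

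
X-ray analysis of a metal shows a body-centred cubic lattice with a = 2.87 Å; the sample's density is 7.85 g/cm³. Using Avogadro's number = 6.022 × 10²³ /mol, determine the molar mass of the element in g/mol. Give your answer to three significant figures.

A BCC cell has Z = 2 atoms; a = 2.870 × 10^-8 cm.
M = ρ·N_A·a³/Z = 7.85 × 6.022 × 10²³ × 2.364 × 10^-23 / 2 = 55.9 g/mol.

55.9 g/mol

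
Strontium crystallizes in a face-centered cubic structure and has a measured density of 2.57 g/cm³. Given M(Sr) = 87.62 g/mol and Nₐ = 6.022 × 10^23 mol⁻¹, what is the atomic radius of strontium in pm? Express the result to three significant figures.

For an FCC cell (Z = 4), a³ = Z·M/(N_A·ρ) = 4 × 87.62 / (6.022 × 10²³ × 2.570) = 2.265 × 10^-22 cm³, so a = 6.095 × 10^-8 cm = 609.5 pm.
Atoms touch along the face diagonal, so √2·a = 4r, so r = 0.3536 × a = 216 pm.

216 pm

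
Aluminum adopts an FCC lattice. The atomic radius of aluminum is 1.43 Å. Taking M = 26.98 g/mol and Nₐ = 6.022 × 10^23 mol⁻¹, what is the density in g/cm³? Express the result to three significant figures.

2.71 g/cm³

In an FCC lattice, atoms touch along the face diagonal, so √2·a = 4r, giving a = 4.045 Å = 4.045 × 10^-8 cm.
With Z = 4, ρ = Z·M/(N_A·a³) = 4 × 26.98 / (6.022 × 10²³ × 6.617 × 10^-23) = 2.708 g/cm³.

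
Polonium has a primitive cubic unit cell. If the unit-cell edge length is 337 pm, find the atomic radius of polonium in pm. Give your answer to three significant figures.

169 pm

In a simple cubic lattice, atoms touch along the cell edge, so a = 2r.
r = a/2 = 337/2 = 169 pm.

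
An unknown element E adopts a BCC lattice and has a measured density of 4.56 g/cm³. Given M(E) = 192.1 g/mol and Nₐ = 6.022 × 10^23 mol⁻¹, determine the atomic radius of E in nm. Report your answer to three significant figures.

For a BCC cell (Z = 2), a³ = Z·M/(N_A·ρ) = 2 × 192.1 / (6.022 × 10²³ × 4.560) = 1.399 × 10^-22 cm³, so a = 5.191 × 10^-8 cm = 0.5191 nm.
Atoms touch along the body diagonal, so √3·a = 4r, so r = 0.4330 × a = 0.225 nm.

0.225 nm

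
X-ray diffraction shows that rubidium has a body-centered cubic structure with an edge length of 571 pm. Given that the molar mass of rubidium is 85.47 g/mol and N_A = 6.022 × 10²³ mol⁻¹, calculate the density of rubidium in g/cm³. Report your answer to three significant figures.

A BCC unit cell contains Z = 2 atoms.
Cell volume: a³ = (571 pm)³ = (5.710 × 10^-8 cm)³ = 1.862 × 10^-22 cm³.
ρ = Z·M/(N_A·a³) = 2 × 85.47 / (6.022 × 10²³ × 1.862 × 10^-22) = 1.525 g/cm³.

1.52 g/cm³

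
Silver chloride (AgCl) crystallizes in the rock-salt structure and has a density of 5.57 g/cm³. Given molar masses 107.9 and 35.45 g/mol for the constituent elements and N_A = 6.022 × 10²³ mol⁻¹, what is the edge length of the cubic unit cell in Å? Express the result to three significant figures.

5.55 Å

M(AgCl) = 143.35 g/mol; Z = 4 formula units per cell.
a³ = Z·M/(N_A·ρ) = 4 × 143.35 / (6.022 × 10²³ × 5.57) = 1.709 × 10^-22 cm³, so a = 5.550 × 10^-8 cm = 5.55 Å.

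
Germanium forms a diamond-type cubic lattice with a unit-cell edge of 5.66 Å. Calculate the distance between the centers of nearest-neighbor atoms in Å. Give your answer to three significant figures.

2.45 Å

In a diamond cubic structure, nearest neighbors lie along the body diagonal with √3·a = 8r; the nearest-neighbor distance equals 2r = 0.4330·a.
d = 0.4330 × 5.66 = 2.45 Å.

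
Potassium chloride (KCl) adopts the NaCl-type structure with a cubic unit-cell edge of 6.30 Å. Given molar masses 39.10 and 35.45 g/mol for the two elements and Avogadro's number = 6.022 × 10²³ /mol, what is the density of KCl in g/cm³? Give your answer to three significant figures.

1.98 g/cm³

The NaCl-type structure contains Z = 4 formula units per cell; M(KCl) = 39.10 + 35.45 = 74.55 g/mol.
a³ = (6.300 × 10^-8 cm)³ = 2.500 × 10^-22 cm³.
ρ = 4 × 74.55 / (6.022 × 10²³ × 2.500 × 10^-22) = 1.980 g/cm³.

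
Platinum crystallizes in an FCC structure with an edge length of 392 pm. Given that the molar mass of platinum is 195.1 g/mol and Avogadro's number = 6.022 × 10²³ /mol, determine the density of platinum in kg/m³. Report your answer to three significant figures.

An FCC unit cell contains Z = 4 atoms.
Cell volume: a³ = (392 pm)³ = (3.920 × 10^-8 cm)³ = 6.024 × 10^-23 cm³.
ρ = Z·M/(N_A·a³) = 4 × 195.1 / (6.022 × 10²³ × 6.024 × 10^-23) = 21.51 g/cm³ = 21500 kg/m³.

21500 kg/m³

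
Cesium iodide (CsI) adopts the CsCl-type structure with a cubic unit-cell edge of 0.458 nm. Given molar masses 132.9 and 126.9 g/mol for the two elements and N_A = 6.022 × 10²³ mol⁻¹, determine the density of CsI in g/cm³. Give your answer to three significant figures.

4.49 g/cm³

The CsCl-type structure contains Z = 1 formula unit per cell; M(CsI) = 132.9 + 126.9 = 259.8 g/mol.
a³ = (4.580 × 10^-8 cm)³ = 9.607 × 10^-23 cm³.
ρ = 1 × 259.8 / (6.022 × 10²³ × 9.607 × 10^-23) = 4.491 g/cm³.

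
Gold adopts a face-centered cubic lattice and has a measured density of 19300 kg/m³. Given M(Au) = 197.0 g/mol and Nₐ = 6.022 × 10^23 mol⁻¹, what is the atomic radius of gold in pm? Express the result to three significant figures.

144 pm

For an FCC cell (Z = 4), a³ = Z·M/(N_A·ρ) = 4 × 197.0 / (6.022 × 10²³ × 19.30) = 6.780 × 10^-23 cm³, so a = 4.078 × 10^-8 cm = 407.8 pm.
Atoms touch along the face diagonal, so √2·a = 4r, so r = 0.3536 × a = 144 pm.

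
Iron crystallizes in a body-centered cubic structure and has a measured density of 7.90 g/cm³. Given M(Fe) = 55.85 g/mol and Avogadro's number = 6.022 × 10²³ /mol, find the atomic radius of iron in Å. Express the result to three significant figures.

1.24 Å

For a BCC cell (Z = 2), a³ = Z·M/(N_A·ρ) = 2 × 55.85 / (6.022 × 10²³ × 7.900) = 2.348 × 10^-23 cm³, so a = 2.863 × 10^-8 cm = 2.863 Å.
Atoms touch along the body diagonal, so √3·a = 4r, so r = 0.4330 × a = 1.24 Å.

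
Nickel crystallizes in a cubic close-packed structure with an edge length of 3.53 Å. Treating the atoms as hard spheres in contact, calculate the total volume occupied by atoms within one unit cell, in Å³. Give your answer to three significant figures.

32.6 Å³

In an FCC lattice atoms touch along the face diagonal, so √2·a = 4r, so r = 0.3536a = 1.248 Å.
V_atoms = Z × (4/3)πr³ = 4 × (4/3)π × (1.248)³ = 32.6 Å³.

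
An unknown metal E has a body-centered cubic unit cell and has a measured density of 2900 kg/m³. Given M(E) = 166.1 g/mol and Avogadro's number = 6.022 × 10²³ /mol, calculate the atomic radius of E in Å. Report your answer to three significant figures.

2.49 Å

For a BCC cell (Z = 2), a³ = Z·M/(N_A·ρ) = 2 × 166.1 / (6.022 × 10²³ × 2.900) = 1.902 × 10^-22 cm³, so a = 5.751 × 10^-8 cm = 5.751 Å.
Atoms touch along the body diagonal, so √3·a = 4r, so r = 0.4330 × a = 2.49 Å.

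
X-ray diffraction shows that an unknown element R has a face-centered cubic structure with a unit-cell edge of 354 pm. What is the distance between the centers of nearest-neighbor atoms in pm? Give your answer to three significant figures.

250 pm

In an FCC structure, atoms touch along the face diagonal, so √2·a = 4r; the nearest-neighbor distance equals 2r = 0.7071·a.
d = 0.7071 × 354 = 250 pm.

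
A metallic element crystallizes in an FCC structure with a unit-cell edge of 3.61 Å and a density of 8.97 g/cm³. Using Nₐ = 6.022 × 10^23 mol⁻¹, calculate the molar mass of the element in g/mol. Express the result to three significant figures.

An FCC cell has Z = 4 atoms; a = 3.610 × 10^-8 cm.
M = ρ·N_A·a³/Z = 8.97 × 6.022 × 10²³ × 4.705 × 10^-23 / 4 = 63.5 g/mol.

63.5 g/mol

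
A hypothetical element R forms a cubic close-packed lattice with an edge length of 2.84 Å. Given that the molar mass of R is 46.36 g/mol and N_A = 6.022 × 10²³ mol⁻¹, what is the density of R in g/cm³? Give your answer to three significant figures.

An FCC unit cell contains Z = 4 atoms.
Cell volume: a³ = (2.84 Å)³ = (2.840 × 10^-8 cm)³ = 2.291 × 10^-23 cm³.
ρ = Z·M/(N_A·a³) = 4 × 46.36 / (6.022 × 10²³ × 2.291 × 10^-23) = 13.44 g/cm³.

13.4 g/cm³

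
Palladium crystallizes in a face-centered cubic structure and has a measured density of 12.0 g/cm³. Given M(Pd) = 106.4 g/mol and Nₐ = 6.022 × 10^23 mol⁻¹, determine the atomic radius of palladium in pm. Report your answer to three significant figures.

138 pm

For an FCC cell (Z = 4), a³ = Z·M/(N_A·ρ) = 4 × 106.4 / (6.022 × 10²³ × 12.00) = 5.890 × 10^-23 cm³, so a = 3.891 × 10^-8 cm = 389.1 pm.
Atoms touch along the face diagonal, so √2·a = 4r, so r = 0.3536 × a = 138 pm.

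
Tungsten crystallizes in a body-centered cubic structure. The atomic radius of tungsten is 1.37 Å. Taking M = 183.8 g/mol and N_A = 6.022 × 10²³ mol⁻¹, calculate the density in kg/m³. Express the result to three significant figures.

19300 kg/m³

In a BCC lattice, atoms touch along the body diagonal, so √3·a = 4r, giving a = 3.164 Å = 3.164 × 10^-8 cm.
With Z = 2, ρ = Z·M/(N_A·a³) = 2 × 183.8 / (6.022 × 10²³ × 3.167 × 10^-23) = 19.27 g/cm³ = 19300 kg/m³.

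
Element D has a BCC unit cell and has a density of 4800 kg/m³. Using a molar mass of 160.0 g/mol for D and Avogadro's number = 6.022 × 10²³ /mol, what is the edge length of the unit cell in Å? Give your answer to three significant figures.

4.80 Å

With Z = 2 atoms per BCC cell, a³ = Z·M/(N_A·ρ) = 2 × 160.0 / (6.022 × 10²³ × 4.800 g/cm³) = 1.107 × 10^-22 cm³.
a = (1.107 × 10^-22)^(1/3) = 4.802 × 10^-8 cm = 4.80 Å.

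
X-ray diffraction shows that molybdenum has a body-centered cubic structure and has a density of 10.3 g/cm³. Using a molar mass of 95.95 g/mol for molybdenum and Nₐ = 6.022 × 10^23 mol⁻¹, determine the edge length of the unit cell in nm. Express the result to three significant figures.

0.314 nm

With Z = 2 atoms per BCC cell, a³ = Z·M/(N_A·ρ) = 2 × 95.95 / (6.022 × 10²³ × 10.30 g/cm³) = 3.094 × 10^-23 cm³.
a = (3.094 × 10^-23)^(1/3) = 3.139 × 10^-8 cm = 0.314 nm.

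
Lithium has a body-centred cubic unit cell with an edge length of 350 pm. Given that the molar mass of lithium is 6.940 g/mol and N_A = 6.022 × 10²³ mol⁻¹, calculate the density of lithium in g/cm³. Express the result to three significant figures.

0.538 g/cm³

A BCC unit cell contains Z = 2 atoms.
Cell volume: a³ = (350 pm)³ = (3.500 × 10^-8 cm)³ = 4.288 × 10^-23 cm³.
ρ = Z·M/(N_A·a³) = 2 × 6.940 / (6.022 × 10²³ × 4.288 × 10^-23) = 0.5376 g/cm³.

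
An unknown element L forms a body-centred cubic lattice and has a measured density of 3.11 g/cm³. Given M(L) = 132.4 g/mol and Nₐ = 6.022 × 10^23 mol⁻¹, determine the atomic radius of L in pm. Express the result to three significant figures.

226 pm

For a BCC cell (Z = 2), a³ = Z·M/(N_A·ρ) = 2 × 132.4 / (6.022 × 10²³ × 3.110) = 1.414 × 10^-22 cm³, so a = 5.210 × 10^-8 cm = 521.0 pm.
Atoms touch along the body diagonal, so √3·a = 4r, so r = 0.4330 × a = 226 pm.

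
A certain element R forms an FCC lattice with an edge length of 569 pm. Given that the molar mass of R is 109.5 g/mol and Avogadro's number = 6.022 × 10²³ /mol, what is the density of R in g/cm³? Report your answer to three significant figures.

3.95 g/cm³

An FCC unit cell contains Z = 4 atoms.
Cell volume: a³ = (569 pm)³ = (5.690 × 10^-8 cm)³ = 1.842 × 10^-22 cm³.
ρ = Z·M/(N_A·a³) = 4 × 109.5 / (6.022 × 10²³ × 1.842 × 10^-22) = 3.948 g/cm³.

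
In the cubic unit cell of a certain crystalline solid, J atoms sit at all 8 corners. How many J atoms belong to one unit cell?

1

Corner atoms are shared by 8 cells (1/8 each).
Net atoms = 8 × 1/8 = 1 = 1.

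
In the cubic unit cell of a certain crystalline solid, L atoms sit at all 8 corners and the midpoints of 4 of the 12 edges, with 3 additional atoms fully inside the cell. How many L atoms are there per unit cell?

Corner atoms are shared by 8 cells (1/8 each), edge atoms by 4 (1/4 each), interior atoms are unshared.
Net atoms = 8 × 1/8 + 4 × 1/4 + 3 = 1 + 1 + 3 = 5.

5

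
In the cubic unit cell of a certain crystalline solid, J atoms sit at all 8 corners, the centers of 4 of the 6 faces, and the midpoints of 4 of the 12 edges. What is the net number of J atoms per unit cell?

4

Corner atoms are shared by 8 cells (1/8 each), face atoms by 2 (1/2 each), edge atoms by 4 (1/4 each).
Net atoms = 8 × 1/8 + 4 × 1/2 + 4 × 1/4 = 1 + 2 + 1 = 4.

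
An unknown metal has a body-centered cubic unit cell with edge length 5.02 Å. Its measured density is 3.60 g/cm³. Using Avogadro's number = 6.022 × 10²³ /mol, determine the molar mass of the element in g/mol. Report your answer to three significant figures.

137 g/mol

A BCC cell has Z = 2 atoms; a = 5.020 × 10^-8 cm.
M = ρ·N_A·a³/Z = 3.60 × 6.022 × 10²³ × 1.265 × 10^-22 / 2 = 137 g/mol.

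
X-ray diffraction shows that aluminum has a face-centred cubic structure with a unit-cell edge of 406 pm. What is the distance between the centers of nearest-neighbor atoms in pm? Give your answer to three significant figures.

287 pm

In an FCC structure, atoms touch along the face diagonal, so √2·a = 4r; the nearest-neighbor distance equals 2r = 0.7071·a.
d = 0.7071 × 406 = 287 pm.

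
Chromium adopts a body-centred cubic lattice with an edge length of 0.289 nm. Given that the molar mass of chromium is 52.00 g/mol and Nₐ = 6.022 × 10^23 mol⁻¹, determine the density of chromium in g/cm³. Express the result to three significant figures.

7.15 g/cm³

A BCC unit cell contains Z = 2 atoms.
Cell volume: a³ = (0.289 nm)³ = (2.890 × 10^-8 cm)³ = 2.414 × 10^-23 cm³.
ρ = Z·M/(N_A·a³) = 2 × 52.00 / (6.022 × 10²³ × 2.414 × 10^-23) = 7.155 g/cm³.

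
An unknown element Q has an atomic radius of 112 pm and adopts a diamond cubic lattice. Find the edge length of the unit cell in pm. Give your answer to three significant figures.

In a diamond cubic lattice, nearest neighbors lie along the body diagonal with √3·a = 8r.
a = 8r/√3 = 8 × 112 / 1.7321 = 517 pm.

517 pm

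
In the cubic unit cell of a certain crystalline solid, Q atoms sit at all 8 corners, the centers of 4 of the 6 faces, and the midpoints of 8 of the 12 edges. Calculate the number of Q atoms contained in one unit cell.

5

Corner atoms are shared by 8 cells (1/8 each), face atoms by 2 (1/2 each), edge atoms by 4 (1/4 each).
Net atoms = 8 × 1/8 + 4 × 1/2 + 8 × 1/4 = 1 + 2 + 2 = 5.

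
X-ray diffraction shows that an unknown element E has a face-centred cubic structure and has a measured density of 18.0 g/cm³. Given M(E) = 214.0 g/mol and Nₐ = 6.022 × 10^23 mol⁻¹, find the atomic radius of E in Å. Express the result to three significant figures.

For an FCC cell (Z = 4), a³ = Z·M/(N_A·ρ) = 4 × 214.0 / (6.022 × 10²³ × 18.00) = 7.897 × 10^-23 cm³, so a = 4.290 × 10^-8 cm = 4.290 Å.
Atoms touch along the face diagonal, so √2·a = 4r, so r = 0.3536 × a = 1.52 Å.

1.52 Å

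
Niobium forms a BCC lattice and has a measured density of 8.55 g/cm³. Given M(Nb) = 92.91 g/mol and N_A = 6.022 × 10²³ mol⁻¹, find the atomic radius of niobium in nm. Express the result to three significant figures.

0.143 nm

For a BCC cell (Z = 2), a³ = Z·M/(N_A·ρ) = 2 × 92.91 / (6.022 × 10²³ × 8.550) = 3.609 × 10^-23 cm³, so a = 3.305 × 10^-8 cm = 0.3305 nm.
Atoms touch along the body diagonal, so √3·a = 4r, so r = 0.4330 × a = 0.143 nm.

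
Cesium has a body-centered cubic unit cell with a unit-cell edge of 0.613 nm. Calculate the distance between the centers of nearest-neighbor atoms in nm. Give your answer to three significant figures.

In a BCC structure, atoms touch along the body diagonal, so √3·a = 4r; the nearest-neighbor distance equals 2r = 0.8660·a.
d = 0.8660 × 0.613 = 0.531 nm.

0.531 nm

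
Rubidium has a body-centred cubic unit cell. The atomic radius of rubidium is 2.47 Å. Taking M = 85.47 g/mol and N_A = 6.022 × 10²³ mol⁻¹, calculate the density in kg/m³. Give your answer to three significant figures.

In a BCC lattice, atoms touch along the body diagonal, so √3·a = 4r, giving a = 5.704 Å = 5.704 × 10^-8 cm.
With Z = 2, ρ = Z·M/(N_A·a³) = 2 × 85.47 / (6.022 × 10²³ × 1.856 × 10^-22) = 1.529 g/cm³ = 1530 kg/m³.

1530 kg/m³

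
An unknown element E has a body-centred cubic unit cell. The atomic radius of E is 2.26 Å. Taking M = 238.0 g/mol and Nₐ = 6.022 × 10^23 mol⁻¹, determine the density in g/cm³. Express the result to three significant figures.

5.56 g/cm³

In a BCC lattice, atoms touch along the body diagonal, so √3·a = 4r, giving a = 5.219 Å = 5.219 × 10^-8 cm.
With Z = 2, ρ = Z·M/(N_A·a³) = 2 × 238.0 / (6.022 × 10²³ × 1.422 × 10^-22) = 5.560 g/cm³.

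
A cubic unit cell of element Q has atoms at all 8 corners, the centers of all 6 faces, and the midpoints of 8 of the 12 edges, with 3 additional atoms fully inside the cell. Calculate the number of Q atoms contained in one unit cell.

9

Corner atoms are shared by 8 cells (1/8 each), face atoms by 2 (1/2 each), edge atoms by 4 (1/4 each), interior atoms are unshared.
Net atoms = 8 × 1/8 + 6 × 1/2 + 8 × 1/4 + 3 = 1 + 3 + 2 + 3 = 9.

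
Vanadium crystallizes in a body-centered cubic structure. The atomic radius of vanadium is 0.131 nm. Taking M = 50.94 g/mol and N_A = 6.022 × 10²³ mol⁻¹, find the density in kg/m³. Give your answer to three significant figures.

6110 kg/m³

In a BCC lattice, atoms touch along the body diagonal, so √3·a = 4r, giving a = 0.3025 nm = 3.025 × 10^-8 cm.
With Z = 2, ρ = Z·M/(N_A·a³) = 2 × 50.94 / (6.022 × 10²³ × 2.769 × 10^-23) = 6.110 g/cm³ = 6110 kg/m³.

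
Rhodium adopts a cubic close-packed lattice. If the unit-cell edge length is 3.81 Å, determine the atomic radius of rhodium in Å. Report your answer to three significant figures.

In an FCC lattice, atoms touch along the face diagonal, so √2·a = 4r.
r = √2·a/4 = 1.4142 × 3.81 / 4 = 1.35 Å.

1.35 Å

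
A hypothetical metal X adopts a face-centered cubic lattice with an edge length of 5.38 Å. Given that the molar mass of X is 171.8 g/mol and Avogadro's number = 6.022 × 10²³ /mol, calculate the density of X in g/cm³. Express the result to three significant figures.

An FCC unit cell contains Z = 4 atoms.
Cell volume: a³ = (5.38 Å)³ = (5.380 × 10^-8 cm)³ = 1.557 × 10^-22 cm³.
ρ = Z·M/(N_A·a³) = 4 × 171.8 / (6.022 × 10²³ × 1.557 × 10^-22) = 7.328 g/cm³.

7.33 g/cm³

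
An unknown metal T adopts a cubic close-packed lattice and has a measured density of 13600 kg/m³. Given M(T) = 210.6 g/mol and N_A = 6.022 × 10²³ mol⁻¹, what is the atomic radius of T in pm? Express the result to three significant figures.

For an FCC cell (Z = 4), a³ = Z·M/(N_A·ρ) = 4 × 210.6 / (6.022 × 10²³ × 13.60) = 1.029 × 10^-22 cm³, so a = 4.685 × 10^-8 cm = 468.5 pm.
Atoms touch along the face diagonal, so √2·a = 4r, so r = 0.3536 × a = 166 pm.

166 pm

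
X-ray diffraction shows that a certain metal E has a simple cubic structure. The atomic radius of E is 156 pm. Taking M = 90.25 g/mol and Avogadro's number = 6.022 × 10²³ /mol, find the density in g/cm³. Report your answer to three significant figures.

4.93 g/cm³

In a simple cubic lattice, atoms touch along the cell edge, so a = 2r, giving a = 312.0 pm = 3.120 × 10^-8 cm.
With Z = 1, ρ = Z·M/(N_A·a³) = 1 × 90.25 / (6.022 × 10²³ × 3.037 × 10^-23) = 4.934 g/cm³.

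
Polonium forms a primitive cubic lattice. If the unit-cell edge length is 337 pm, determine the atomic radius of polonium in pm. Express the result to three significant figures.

In a simple cubic lattice, atoms touch along the cell edge, so a = 2r.
r = a/2 = 337/2 = 169 pm.

169 pm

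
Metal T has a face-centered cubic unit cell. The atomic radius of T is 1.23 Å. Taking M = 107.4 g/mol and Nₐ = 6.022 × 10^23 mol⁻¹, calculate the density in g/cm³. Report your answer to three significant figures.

16.9 g/cm³

In an FCC lattice, atoms touch along the face diagonal, so √2·a = 4r, giving a = 3.479 Å = 3.479 × 10^-8 cm.
With Z = 4, ρ = Z·M/(N_A·a³) = 4 × 107.4 / (6.022 × 10²³ × 4.211 × 10^-23) = 16.94 g/cm³.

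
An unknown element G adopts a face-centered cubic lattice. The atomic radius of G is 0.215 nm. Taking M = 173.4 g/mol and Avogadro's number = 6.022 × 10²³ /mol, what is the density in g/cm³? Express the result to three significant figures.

In an FCC lattice, atoms touch along the face diagonal, so √2·a = 4r, giving a = 0.6081 nm = 6.081 × 10^-8 cm.
With Z = 4, ρ = Z·M/(N_A·a³) = 4 × 173.4 / (6.022 × 10²³ × 2.249 × 10^-22) = 5.122 g/cm³.

5.12 g/cm³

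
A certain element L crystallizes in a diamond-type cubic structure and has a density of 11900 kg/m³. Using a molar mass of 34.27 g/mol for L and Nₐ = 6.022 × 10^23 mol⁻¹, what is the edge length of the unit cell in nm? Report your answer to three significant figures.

0.337 nm

With Z = 8 atoms per diamond cubic cell, a³ = Z·M/(N_A·ρ) = 8 × 34.27 / (6.022 × 10²³ × 11.90 g/cm³) = 3.826 × 10^-23 cm³.
a = (3.826 × 10^-23)^(1/3) = 3.370 × 10^-8 cm = 0.337 nm.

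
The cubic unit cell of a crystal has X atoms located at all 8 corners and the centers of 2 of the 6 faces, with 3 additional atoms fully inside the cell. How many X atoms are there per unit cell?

Corner atoms are shared by 8 cells (1/8 each), face atoms by 2 (1/2 each), interior atoms are unshared.
Net atoms = 8 × 1/8 + 2 × 1/2 + 3 = 1 + 1 + 3 = 5.

5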